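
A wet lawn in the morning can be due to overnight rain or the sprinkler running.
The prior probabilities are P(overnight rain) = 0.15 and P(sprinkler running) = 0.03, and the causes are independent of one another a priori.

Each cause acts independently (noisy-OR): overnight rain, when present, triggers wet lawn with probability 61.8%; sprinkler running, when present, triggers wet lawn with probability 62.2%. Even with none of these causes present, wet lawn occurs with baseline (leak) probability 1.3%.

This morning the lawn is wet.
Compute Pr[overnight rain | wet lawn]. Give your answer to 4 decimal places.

Pr[overnight rain | wet lawn] ≈ 0.7797

Under noisy-OR, P(wet lawn | causes) = 1 − (1−0.013)·∏(1−qᵢ) over the active causes.
P(wet lawn) = 0.013×0.85×0.97 + 0.626914×0.85×0.03 + 0.622966×0.15×0.97 + 0.857481×0.15×0.03 = 0.010718 + 0.015986 + 0.090642 + 0.003859 = 0.121205
Restricting to configurations with overnight rain present: 0.090642 + 0.003859 = 0.094501.
Hence the posterior is 0.094501/0.121205 ≈ 0.7797.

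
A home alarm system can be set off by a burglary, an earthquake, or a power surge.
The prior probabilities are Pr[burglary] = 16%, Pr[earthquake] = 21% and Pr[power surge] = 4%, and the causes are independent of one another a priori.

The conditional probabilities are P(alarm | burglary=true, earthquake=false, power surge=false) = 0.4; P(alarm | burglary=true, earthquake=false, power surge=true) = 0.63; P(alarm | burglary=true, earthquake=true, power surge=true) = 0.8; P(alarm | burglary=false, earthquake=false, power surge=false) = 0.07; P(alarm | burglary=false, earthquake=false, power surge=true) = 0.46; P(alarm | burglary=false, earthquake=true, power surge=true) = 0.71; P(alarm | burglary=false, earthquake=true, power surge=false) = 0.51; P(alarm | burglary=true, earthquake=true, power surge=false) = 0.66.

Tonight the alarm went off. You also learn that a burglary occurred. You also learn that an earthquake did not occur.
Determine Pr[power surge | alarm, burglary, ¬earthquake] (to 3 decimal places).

Pr[power surge | alarm, burglary, ¬earthquake] ≈ 0.062

Enumerate both values of power surge and weight by the priors:
  P(alarm | burglary, ¬earthquake) = 0.4×0.96 + 0.63×0.04
        = 0.384000 + 0.025200 = 0.409200
Configurations with power surge contribute 0.025200, so
  P(power surge | alarm, burglary, ¬earthquake) = 0.025200 / 0.409200 ≈ 0.062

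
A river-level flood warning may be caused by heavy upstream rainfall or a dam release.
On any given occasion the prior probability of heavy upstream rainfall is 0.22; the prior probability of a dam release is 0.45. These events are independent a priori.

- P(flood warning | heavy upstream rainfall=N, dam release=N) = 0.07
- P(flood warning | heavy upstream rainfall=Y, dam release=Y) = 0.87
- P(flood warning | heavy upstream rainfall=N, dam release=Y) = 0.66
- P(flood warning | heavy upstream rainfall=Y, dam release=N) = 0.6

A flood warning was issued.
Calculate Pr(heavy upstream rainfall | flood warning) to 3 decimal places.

P(flood warning) = 0.07*0.78*0.55 + 0.66*0.78*0.45 + 0.6*0.22*0.55 + 0.87*0.22*0.45 = 0.030030 + 0.231660 + 0.072600 + 0.086130 = 0.420420
Of this, 0.158730 comes from 0.072600 + 0.086130 (the heavy upstream rainfall=true cases).
Hence the posterior is 0.158730/0.420420 ≈ 0.378.

Pr(heavy upstream rainfall | flood warning) ≈ 0.378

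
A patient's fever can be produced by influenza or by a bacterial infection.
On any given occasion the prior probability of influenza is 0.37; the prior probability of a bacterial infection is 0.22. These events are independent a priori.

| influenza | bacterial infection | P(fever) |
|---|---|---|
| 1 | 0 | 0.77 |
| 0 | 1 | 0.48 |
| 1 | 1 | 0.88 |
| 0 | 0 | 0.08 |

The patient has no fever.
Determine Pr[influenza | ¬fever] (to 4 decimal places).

Pr[influenza | ¬fever] ≈ 0.1268

Numerator (weight on configurations with influenza): 0.066378 + 0.009768 = 0.076146
The normalizing constant is 0.92·0.63·0.78 + 0.52·0.63·0.22 + 0.23·0.37·0.78 + 0.12·0.37·0.22 = 0.600306
Posterior = 0.076146 / 0.600306 ≈ 0.1268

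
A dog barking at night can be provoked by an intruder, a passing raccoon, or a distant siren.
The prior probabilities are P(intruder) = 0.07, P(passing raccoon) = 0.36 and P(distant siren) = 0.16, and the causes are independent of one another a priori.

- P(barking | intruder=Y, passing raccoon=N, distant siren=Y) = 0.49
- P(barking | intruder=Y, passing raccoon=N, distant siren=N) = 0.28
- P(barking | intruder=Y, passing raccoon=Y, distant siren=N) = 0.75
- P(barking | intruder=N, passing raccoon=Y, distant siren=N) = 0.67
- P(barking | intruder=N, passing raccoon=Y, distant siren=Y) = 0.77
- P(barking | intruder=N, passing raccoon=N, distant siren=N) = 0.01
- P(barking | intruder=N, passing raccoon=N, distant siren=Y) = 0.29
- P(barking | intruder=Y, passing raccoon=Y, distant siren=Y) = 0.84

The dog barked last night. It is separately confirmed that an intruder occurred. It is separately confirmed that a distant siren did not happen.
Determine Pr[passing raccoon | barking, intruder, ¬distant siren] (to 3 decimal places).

Pr[passing raccoon | barking, intruder, ¬distant siren] ≈ 0.601

By total probability over both values of passing raccoon:
  P(barking | intruder, ¬distant siren) = 0.28·0.64 + 0.75·0.36
        = 0.179200 + 0.270000 = 0.449200
The terms with passing raccoon present sum to 0.270000, so
  P(passing raccoon | barking, intruder, ¬distant siren) = 0.270000 / 0.449200 ≈ 0.601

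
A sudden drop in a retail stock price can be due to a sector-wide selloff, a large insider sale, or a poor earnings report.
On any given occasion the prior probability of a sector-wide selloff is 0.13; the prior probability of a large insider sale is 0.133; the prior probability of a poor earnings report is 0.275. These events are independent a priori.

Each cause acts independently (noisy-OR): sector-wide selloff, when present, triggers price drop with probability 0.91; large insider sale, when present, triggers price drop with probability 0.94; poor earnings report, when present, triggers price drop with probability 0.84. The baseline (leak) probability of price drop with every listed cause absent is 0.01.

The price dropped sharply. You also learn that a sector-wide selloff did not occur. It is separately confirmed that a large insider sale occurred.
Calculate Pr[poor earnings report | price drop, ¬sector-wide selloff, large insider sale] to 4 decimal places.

Under noisy-OR, P(price drop | causes) = 1 − (1−0.01)·∏(1−qᵢ) over the active causes.
P(price drop | ¬sector-wide selloff, large insider sale) = 0.9406*0.725 + 0.990496*0.275 = 0.681935 + 0.272386 = 0.954321
The poor earnings report-present share is 0.990496*0.275 = 0.272386.
P(poor earnings report | price drop, ¬sector-wide selloff, large insider sale) = 0.272386 / 0.954321 ≈ 0.2854

Pr[poor earnings report | price drop, ¬sector-wide selloff, large insider sale] ≈ 0.2854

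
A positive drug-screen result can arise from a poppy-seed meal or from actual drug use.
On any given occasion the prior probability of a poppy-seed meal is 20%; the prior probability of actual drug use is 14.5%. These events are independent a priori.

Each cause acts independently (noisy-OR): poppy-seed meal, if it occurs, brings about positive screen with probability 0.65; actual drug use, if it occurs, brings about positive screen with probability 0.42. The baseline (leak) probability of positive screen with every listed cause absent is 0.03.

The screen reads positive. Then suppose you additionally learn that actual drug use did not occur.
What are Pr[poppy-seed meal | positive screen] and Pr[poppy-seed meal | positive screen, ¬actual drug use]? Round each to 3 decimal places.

Under noisy-OR, P(positive screen | causes) = 1 − (1−0.03)·∏(1−qᵢ) over the active causes.
Weight on poppy-seed meal=true, given the evidence: 0.112945 + 0.023290 = 0.136235
The normalizing constant is 0.03*0.8*0.855 + 0.4374*0.8*0.145 + 0.6605*0.2*0.855 + 0.80309*0.2*0.145 = 0.207493
Posterior = 0.136235 / 0.207493 ≈ 0.657

Now condition on the additional information:
P(positive screen | ¬actual drug use) = 0.03*0.8 + 0.6605*0.2 = 0.024000 + 0.132100 = 0.156100
Restricting to configurations with poppy-seed meal present: 0.6605*0.2 = 0.132100.
P(poppy-seed meal | positive screen, ¬actual drug use) = 0.132100 / 0.156100 ≈ 0.846
With actual drug use excluded, poppy-seed meal must carry more of the explanatory weight for the positive screen.

Pr[poppy-seed meal | positive screen] ≈ 0.657; Pr[poppy-seed meal | positive screen, ¬actual drug use] ≈ 0.846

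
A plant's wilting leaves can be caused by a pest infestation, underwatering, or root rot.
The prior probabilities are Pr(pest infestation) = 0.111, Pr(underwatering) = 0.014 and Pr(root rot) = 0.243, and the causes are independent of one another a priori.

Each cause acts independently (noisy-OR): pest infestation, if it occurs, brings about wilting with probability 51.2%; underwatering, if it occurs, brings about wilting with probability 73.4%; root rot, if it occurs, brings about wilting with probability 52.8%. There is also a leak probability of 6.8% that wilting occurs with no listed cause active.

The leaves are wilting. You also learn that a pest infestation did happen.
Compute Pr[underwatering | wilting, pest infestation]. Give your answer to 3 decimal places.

Pr[underwatering | wilting, pest infestation] ≈ 0.021

Under noisy-OR, P(wilting | causes) = 1 − (1−0.068)·∏(1−qᵢ) over the active causes.
By total probability over the 4 (underwatering, root rot) configurations:
  P(wilting | pest infestation) = 0.545184·0.986·0.757 + 0.785327·0.986·0.243 + 0.879019·0.014·0.757 + 0.942897·0.014·0.243
        = 0.406926 + 0.188163 + 0.009316 + 0.003208 = 0.607613
Configurations with underwatering contribute 0.012524, so
  P(underwatering | wilting, pest infestation) = 0.012524 / 0.607613 ≈ 0.021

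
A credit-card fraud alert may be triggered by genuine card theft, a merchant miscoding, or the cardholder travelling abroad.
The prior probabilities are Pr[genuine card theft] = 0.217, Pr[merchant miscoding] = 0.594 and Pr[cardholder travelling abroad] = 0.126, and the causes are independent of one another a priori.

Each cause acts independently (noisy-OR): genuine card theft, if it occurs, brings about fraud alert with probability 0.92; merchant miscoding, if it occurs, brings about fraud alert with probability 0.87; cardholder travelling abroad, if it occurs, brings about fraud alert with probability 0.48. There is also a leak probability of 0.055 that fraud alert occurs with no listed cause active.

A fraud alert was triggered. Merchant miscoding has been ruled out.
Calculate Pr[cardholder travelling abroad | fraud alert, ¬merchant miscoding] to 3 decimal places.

Pr[cardholder travelling abroad | fraud alert, ¬merchant miscoding] ≈ 0.264

Under noisy-OR, P(fraud alert | causes) = 1 − (1−0.055)·∏(1−qᵢ) over the active causes.
Weight on cardholder travelling abroad=true, given the evidence: 0.050177 + 0.026267 = 0.076444
Denominator P(fraud alert | ¬merchant miscoding): 0.055×0.783×0.874 + 0.5086×0.783×0.126 + 0.9244×0.217×0.874 + 0.960688×0.217×0.126 = 0.289403
Posterior = 0.076444 / 0.289403 ≈ 0.264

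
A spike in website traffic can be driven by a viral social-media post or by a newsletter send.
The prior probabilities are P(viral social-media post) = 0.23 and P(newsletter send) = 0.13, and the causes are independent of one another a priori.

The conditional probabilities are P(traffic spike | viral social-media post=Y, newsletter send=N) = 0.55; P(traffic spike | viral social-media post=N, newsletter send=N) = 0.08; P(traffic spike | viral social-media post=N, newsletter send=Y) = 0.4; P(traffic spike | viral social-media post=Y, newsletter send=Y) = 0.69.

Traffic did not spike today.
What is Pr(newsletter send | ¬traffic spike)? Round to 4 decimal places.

Pr(newsletter send | ¬traffic spike) ≈ 0.0894

For the numerator, keep only newsletter send=true terms: 0.060060 + 0.009269 = 0.069329
Normalizer over all consistent configurations: 0.92·0.77·0.87 + 0.6·0.77·0.13 + 0.45·0.23·0.87 + 0.31·0.23·0.13 = 0.775682
Posterior = 0.069329 / 0.775682 ≈ 0.0894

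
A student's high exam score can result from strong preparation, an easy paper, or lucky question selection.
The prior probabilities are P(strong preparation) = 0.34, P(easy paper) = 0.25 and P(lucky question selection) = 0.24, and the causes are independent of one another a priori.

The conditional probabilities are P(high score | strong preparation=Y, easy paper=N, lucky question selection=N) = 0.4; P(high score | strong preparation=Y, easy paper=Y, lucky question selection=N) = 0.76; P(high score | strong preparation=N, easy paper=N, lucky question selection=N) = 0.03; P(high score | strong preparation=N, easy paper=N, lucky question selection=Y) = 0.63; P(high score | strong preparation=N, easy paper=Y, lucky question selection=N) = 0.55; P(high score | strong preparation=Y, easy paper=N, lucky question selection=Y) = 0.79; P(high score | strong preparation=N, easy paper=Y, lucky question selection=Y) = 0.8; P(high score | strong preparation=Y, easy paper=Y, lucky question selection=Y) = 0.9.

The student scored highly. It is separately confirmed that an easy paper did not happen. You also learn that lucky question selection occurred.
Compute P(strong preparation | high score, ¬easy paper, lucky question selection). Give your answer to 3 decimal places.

Weight on strong preparation=true, given the evidence: 0.79·0.34 = 0.268600
Denominator P(high score | ¬easy paper, lucky question selection): 0.63·0.66 + 0.79·0.34 = 0.684400
P(strong preparation | high score, ¬easy paper, lucky question selection) = 0.268600/0.684400 ≈ 0.392

P(strong preparation | high score, ¬easy paper, lucky question selection) ≈ 0.392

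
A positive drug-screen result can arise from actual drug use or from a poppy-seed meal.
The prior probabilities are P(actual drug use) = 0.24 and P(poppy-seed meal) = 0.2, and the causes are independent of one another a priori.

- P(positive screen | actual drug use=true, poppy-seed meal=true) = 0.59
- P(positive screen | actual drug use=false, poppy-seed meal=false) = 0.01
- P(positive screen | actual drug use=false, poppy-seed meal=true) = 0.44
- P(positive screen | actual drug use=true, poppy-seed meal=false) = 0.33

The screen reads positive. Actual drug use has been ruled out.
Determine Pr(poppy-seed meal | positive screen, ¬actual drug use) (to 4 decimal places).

Pr(poppy-seed meal | positive screen, ¬actual drug use) ≈ 0.9167

For the numerator, keep only poppy-seed meal=true terms: 0.44*0.2 = 0.088000
Denominator P(positive screen | ¬actual drug use): 0.01*0.8 + 0.44*0.2 = 0.096000
P(poppy-seed meal | positive screen, ¬actual drug use) = 0.088000/0.096000 ≈ 0.9167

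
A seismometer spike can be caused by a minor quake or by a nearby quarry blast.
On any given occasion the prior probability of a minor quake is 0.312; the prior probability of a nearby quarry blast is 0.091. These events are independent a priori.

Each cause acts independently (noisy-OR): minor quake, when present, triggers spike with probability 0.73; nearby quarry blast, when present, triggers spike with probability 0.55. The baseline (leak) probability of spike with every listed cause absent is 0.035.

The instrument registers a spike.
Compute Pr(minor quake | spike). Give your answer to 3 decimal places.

Under noisy-OR, P(spike | causes) = 1 − (1−0.035)·∏(1−qᵢ) over the active causes.
Enumerate the 4 (minor quake, nearby quarry blast) configurations and weight by the priors:
  P(spike) = 0.035×0.688×0.909 + 0.56575×0.688×0.091 + 0.73945×0.312×0.909 + 0.882753×0.312×0.091
        = 0.021889 + 0.035420 + 0.209714 + 0.025063 = 0.292086
Keeping only the minor quake-present terms gives 0.234777, so
  P(minor quake | spike) = 0.234777 / 0.292086 ≈ 0.804

Pr(minor quake | spike) ≈ 0.804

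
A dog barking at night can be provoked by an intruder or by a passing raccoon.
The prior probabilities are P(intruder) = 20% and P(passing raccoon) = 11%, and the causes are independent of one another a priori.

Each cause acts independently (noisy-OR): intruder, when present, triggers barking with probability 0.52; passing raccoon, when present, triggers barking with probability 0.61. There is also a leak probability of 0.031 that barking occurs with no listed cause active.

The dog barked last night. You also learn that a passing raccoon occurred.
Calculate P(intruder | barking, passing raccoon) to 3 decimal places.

P(intruder | barking, passing raccoon) ≈ 0.248

Under noisy-OR, P(barking | causes) = 1 − (1−0.031)·∏(1−qᵢ) over the active causes.
Numerator (weight on configurations with intruder): 0.818603*0.2 = 0.163721
The normalizing constant is 0.62209*0.8 + 0.818603*0.2 = 0.661393
Posterior = 0.163721 / 0.661393 ≈ 0.248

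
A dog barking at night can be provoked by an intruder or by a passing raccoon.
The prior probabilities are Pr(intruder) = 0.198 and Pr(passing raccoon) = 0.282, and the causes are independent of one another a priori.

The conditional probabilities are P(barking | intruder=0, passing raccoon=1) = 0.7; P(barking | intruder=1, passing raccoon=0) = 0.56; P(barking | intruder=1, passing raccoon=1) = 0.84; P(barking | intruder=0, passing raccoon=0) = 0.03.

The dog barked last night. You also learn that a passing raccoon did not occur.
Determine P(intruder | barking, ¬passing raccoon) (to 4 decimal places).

Sum P(barking|·) weighted by the priors over both values of intruder:
  P(barking | ¬passing raccoon) = 0.03×0.802 + 0.56×0.198
        = 0.024060 + 0.110880 = 0.134940
Keeping only the intruder-present terms gives 0.110880, so
  P(intruder | barking, ¬passing raccoon) = 0.110880 / 0.134940 ≈ 0.8217

P(intruder | barking, ¬passing raccoon) ≈ 0.8217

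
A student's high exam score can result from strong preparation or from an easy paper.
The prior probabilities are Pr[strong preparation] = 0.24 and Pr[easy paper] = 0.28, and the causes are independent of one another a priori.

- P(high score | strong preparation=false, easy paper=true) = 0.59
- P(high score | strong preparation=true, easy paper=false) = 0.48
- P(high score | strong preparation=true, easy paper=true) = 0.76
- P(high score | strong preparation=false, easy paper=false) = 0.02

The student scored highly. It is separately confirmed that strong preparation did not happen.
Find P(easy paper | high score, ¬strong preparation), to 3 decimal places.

P(high score | ¬strong preparation) = 0.02×0.72 + 0.59×0.28 = 0.014400 + 0.165200 = 0.179600
Restricting to configurations with easy paper present: 0.59×0.28 = 0.165200.
P(easy paper | high score, ¬strong preparation) = 0.165200 / 0.179600 ≈ 0.920

P(easy paper | high score, ¬strong preparation) ≈ 0.920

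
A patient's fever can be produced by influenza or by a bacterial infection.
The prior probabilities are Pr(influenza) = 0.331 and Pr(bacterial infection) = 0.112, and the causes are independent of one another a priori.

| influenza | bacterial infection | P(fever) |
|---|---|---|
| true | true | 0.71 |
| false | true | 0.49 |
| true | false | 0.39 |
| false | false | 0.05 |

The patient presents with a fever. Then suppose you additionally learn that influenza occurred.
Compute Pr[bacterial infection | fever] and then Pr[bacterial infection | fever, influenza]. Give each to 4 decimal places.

By total probability over the 4 (influenza, bacterial infection) configurations:
  P(fever) = 0.05*0.669*0.888 + 0.49*0.669*0.112 + 0.39*0.331*0.888 + 0.71*0.331*0.112
        = 0.029704 + 0.036715 + 0.114632 + 0.026321 = 0.207372
Configurations with bacterial infection contribute 0.063036, so
  P(bacterial infection | fever) = 0.063036 / 0.207372 ≈ 0.3040

Now condition on the additional information:
Numerator (weight on configurations with bacterial infection): 0.71·0.112 = 0.079520
Normalizer over all consistent configurations: 0.39·0.888 + 0.71·0.112 = 0.425840
P(bacterial infection | fever, influenza) = 0.079520/0.425840 ≈ 0.1867

Pr[bacterial infection | fever] ≈ 0.3040; Pr[bacterial infection | fever, influenza] ≈ 0.1867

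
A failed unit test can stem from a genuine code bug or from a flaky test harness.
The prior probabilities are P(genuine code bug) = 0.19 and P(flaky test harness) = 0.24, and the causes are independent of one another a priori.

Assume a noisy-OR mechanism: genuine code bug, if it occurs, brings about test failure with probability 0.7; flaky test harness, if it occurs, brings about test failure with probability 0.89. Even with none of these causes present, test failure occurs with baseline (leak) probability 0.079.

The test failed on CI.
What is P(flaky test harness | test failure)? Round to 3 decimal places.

Under noisy-OR, P(test failure | causes) = 1 − (1−0.079)·∏(1−qᵢ) over the active causes.
P(test failure) = 0.079×0.81×0.76 + 0.89869×0.81×0.24 + 0.7237×0.19×0.76 + 0.969607×0.19×0.24 = 0.048632 + 0.174705 + 0.104502 + 0.044214 = 0.372053
Restricting to configurations with flaky test harness present: 0.174705 + 0.044214 = 0.218919.
Hence the posterior is 0.218919/0.372053 ≈ 0.588.

P(flaky test harness | test failure) ≈ 0.588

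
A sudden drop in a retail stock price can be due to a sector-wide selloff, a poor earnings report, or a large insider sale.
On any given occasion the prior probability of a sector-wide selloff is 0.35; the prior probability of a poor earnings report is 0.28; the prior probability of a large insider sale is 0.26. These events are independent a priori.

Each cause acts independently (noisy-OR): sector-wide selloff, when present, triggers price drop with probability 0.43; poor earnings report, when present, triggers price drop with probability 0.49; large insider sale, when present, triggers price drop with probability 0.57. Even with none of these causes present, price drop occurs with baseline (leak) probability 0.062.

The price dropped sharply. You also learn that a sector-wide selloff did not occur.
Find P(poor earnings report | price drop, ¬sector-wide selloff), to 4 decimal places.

Under noisy-OR, P(price drop | causes) = 1 − (1−0.062)·∏(1−qᵢ) over the active causes.
P(price drop | ¬sector-wide selloff) = 0.062×0.72×0.74 + 0.59666×0.72×0.26 + 0.52162×0.28×0.74 + 0.794297×0.28×0.26 = 0.033034 + 0.111695 + 0.108080 + 0.057825 = 0.310634
Of this, 0.165905 comes from 0.108080 + 0.057825 (the poor earnings report=true cases).
Hence the posterior is 0.165905/0.310634 ≈ 0.5341.

P(poor earnings report | price drop, ¬sector-wide selloff) ≈ 0.5341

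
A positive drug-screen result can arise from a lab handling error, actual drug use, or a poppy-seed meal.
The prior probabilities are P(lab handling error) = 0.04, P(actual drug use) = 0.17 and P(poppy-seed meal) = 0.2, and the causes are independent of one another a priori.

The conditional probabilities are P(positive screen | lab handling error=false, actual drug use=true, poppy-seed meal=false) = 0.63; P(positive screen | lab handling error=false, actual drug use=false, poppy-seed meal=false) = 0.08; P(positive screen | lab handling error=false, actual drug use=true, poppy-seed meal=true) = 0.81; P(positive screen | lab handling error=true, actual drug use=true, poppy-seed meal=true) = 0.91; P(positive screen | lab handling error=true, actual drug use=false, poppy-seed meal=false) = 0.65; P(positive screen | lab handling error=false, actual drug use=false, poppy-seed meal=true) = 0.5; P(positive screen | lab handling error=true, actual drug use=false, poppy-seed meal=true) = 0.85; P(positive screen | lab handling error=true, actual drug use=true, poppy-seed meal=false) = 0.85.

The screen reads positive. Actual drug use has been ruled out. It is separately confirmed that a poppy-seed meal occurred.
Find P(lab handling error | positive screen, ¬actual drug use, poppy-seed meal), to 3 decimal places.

P(lab handling error | positive screen, ¬actual drug use, poppy-seed meal) ≈ 0.066

P(positive screen | ¬actual drug use, poppy-seed meal) = 0.5*0.96 + 0.85*0.04 = 0.480000 + 0.034000 = 0.514000
Of this, 0.034000 comes from 0.85*0.04 (the lab handling error=true cases).
So P(lab handling error | positive screen, ¬actual drug use, poppy-seed meal) = 0.034000/0.514000 ≈ 0.066.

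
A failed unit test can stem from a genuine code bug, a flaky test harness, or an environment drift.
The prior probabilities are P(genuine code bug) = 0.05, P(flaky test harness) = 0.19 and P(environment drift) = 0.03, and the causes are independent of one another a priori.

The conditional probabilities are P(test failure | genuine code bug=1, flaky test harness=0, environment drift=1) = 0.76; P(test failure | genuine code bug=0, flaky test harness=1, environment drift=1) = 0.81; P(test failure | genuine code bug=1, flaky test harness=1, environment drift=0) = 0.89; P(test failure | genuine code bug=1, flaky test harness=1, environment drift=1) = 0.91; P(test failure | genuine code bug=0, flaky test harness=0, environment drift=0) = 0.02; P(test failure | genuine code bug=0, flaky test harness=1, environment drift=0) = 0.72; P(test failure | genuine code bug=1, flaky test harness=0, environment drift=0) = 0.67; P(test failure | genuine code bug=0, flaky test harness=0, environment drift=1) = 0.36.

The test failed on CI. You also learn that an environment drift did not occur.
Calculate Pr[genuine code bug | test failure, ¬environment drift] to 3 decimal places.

Pr[genuine code bug | test failure, ¬environment drift] ≈ 0.197

P(test failure | ¬environment drift) = 0.02*0.95*0.81 + 0.72*0.95*0.19 + 0.67*0.05*0.81 + 0.89*0.05*0.19 = 0.015390 + 0.129960 + 0.027135 + 0.008455 = 0.180940
The genuine code bug-present share is 0.027135 + 0.008455 = 0.035590.
So P(genuine code bug | test failure, ¬environment drift) = 0.035590/0.180940 ≈ 0.197.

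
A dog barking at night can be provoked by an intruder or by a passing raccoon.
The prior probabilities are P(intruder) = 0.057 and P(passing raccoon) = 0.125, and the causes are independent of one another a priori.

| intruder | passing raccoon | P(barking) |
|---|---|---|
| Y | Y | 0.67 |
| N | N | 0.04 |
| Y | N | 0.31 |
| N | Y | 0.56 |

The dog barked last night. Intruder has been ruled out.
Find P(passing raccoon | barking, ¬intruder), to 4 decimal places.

Enumerate both values of passing raccoon and weight by the priors:
  P(barking | ¬intruder) = 0.04×0.875 + 0.56×0.125
        = 0.035000 + 0.070000 = 0.105000
Keeping only the passing raccoon-present terms gives 0.070000, so
  P(passing raccoon | barking, ¬intruder) = 0.070000 / 0.105000 ≈ 0.6667

P(passing raccoon | barking, ¬intruder) ≈ 0.6667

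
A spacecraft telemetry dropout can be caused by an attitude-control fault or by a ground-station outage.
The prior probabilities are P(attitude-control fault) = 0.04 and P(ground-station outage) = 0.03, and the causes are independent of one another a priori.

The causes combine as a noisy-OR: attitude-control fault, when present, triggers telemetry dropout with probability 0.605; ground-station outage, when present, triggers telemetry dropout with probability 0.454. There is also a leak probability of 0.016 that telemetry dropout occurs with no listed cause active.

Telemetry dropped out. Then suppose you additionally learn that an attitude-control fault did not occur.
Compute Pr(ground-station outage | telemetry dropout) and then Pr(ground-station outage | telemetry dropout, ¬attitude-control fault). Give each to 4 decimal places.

Under noisy-OR, P(telemetry dropout | causes) = 1 − (1−0.016)·∏(1−qᵢ) over the active causes.
By total probability over the 4 (attitude-control fault, ground-station outage) configurations:
  P(telemetry dropout) = 0.016*0.96*0.97 + 0.462736*0.96*0.03 + 0.61132*0.04*0.97 + 0.787781*0.04*0.03
        = 0.014899 + 0.013327 + 0.023719 + 0.000945 = 0.052890
Keeping only the ground-station outage-present terms gives 0.014272, so
  P(ground-station outage | telemetry dropout) = 0.014272 / 0.052890 ≈ 0.2698

Now condition on the additional information:
Sum P(telemetry dropout|·) weighted by the priors over both values of ground-station outage:
  P(telemetry dropout | ¬attitude-control fault) = 0.016*0.97 + 0.462736*0.03
        = 0.015520 + 0.013882 = 0.029402
Configurations with ground-station outage contribute 0.013882, so
  P(ground-station outage | telemetry dropout, ¬attitude-control fault) = 0.013882 / 0.029402 ≈ 0.4721
Ruling out attitude-control fault raises the posterior on ground-station outage — the flip side of explaining away.

Pr(ground-station outage | telemetry dropout) ≈ 0.2698; Pr(ground-station outage | telemetry dropout, ¬attitude-control fault) ≈ 0.4721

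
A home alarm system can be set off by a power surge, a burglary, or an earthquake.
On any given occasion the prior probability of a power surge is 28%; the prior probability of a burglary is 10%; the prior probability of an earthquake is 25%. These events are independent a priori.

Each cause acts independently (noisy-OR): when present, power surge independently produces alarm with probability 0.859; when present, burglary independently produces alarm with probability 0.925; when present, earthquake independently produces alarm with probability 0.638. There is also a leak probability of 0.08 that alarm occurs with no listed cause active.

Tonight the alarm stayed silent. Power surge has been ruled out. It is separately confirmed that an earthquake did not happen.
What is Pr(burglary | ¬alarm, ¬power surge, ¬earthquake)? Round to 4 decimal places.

Pr(burglary | ¬alarm, ¬power surge, ¬earthquake) ≈ 0.0083

Under noisy-OR, P(alarm | causes) = 1 − (1−0.08)·∏(1−qᵢ) over the active causes.
P(¬alarm | ¬power surge, ¬earthquake) = 0.92*0.9 + 0.069*0.1 = 0.828000 + 0.006900 = 0.834900
Of this, 0.006900 comes from 0.069*0.1 (the burglary=true cases).
So P(burglary | ¬alarm, ¬power surge, ¬earthquake) = 0.006900/0.834900 ≈ 0.0083.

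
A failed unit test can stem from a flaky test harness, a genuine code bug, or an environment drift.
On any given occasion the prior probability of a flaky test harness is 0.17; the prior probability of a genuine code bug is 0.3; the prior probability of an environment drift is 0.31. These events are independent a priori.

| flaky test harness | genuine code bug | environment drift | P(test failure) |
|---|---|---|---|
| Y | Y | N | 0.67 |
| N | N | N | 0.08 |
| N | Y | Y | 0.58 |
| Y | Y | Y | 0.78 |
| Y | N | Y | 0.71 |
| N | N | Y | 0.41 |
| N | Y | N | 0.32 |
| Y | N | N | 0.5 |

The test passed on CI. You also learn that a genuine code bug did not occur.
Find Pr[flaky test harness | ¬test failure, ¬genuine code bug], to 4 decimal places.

For the numerator, keep only flaky test harness=true terms: 0.058650 + 0.015283 = 0.073933
Normalizer over all consistent configurations: 0.92×0.83×0.69 + 0.59×0.83×0.31 + 0.5×0.17×0.69 + 0.29×0.17×0.31 = 0.752624
P(flaky test harness | ¬test failure, ¬genuine code bug) = 0.073933/0.752624 ≈ 0.0982

Pr[flaky test harness | ¬test failure, ¬genuine code bug] ≈ 0.0982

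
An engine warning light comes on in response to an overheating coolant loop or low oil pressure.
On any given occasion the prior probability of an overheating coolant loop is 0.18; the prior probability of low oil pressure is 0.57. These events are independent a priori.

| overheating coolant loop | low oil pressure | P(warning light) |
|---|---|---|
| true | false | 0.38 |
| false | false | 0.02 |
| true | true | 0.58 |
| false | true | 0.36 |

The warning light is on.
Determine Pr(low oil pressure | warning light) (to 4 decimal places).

P(warning light) = 0.02*0.82*0.43 + 0.36*0.82*0.57 + 0.38*0.18*0.43 + 0.58*0.18*0.57 = 0.007052 + 0.168264 + 0.029412 + 0.059508 = 0.264236
Of this, 0.227772 comes from 0.168264 + 0.059508 (the low oil pressure=true cases).
So P(low oil pressure | warning light) = 0.227772/0.264236 ≈ 0.8620.

Pr(low oil pressure | warning light) ≈ 0.8620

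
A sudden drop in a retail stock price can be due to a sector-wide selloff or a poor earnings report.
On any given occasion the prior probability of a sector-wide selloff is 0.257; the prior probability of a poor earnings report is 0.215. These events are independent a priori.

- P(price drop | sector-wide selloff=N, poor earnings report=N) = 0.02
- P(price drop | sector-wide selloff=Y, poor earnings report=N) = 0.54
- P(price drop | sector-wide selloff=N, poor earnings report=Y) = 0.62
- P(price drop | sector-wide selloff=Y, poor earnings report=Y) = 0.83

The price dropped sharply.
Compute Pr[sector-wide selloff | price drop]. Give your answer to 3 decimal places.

Pr[sector-wide selloff | price drop] ≈ 0.583

P(price drop) = 0.02×0.743×0.785 + 0.62×0.743×0.215 + 0.54×0.257×0.785 + 0.83×0.257×0.215 = 0.011665 + 0.099042 + 0.108942 + 0.045862 = 0.265511
The sector-wide selloff-present share is 0.108942 + 0.045862 = 0.154804.
So P(sector-wide selloff | price drop) = 0.154804/0.265511 ≈ 0.583.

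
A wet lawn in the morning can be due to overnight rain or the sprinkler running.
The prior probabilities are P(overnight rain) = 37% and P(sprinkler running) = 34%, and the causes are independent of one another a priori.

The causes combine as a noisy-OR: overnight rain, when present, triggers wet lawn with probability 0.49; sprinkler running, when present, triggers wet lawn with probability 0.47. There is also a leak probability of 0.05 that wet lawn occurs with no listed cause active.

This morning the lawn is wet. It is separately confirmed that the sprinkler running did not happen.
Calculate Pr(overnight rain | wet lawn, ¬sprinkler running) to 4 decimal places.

Under noisy-OR, P(wet lawn | causes) = 1 − (1−0.05)·∏(1−qᵢ) over the active causes.
By total probability over both values of overnight rain:
  P(wet lawn | ¬sprinkler running) = 0.05×0.63 + 0.5155×0.37
        = 0.031500 + 0.190735 = 0.222235
Keeping only the overnight rain-present terms gives 0.190735, so
  P(overnight rain | wet lawn, ¬sprinkler running) = 0.190735 / 0.222235 ≈ 0.8583

Pr(overnight rain | wet lawn, ¬sprinkler running) ≈ 0.8583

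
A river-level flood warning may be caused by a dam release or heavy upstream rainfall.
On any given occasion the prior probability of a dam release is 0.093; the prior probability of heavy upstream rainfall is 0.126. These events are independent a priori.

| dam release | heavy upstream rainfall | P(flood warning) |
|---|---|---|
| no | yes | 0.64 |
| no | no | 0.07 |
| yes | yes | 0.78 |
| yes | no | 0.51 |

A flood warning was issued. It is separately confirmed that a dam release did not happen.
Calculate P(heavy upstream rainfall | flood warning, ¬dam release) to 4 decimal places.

P(flood warning | ¬dam release) = 0.07×0.874 + 0.64×0.126 = 0.061180 + 0.080640 = 0.141820
The heavy upstream rainfall-present share is 0.64×0.126 = 0.080640.
Hence the posterior is 0.080640/0.141820 ≈ 0.5686.

P(heavy upstream rainfall | flood warning, ¬dam release) ≈ 0.5686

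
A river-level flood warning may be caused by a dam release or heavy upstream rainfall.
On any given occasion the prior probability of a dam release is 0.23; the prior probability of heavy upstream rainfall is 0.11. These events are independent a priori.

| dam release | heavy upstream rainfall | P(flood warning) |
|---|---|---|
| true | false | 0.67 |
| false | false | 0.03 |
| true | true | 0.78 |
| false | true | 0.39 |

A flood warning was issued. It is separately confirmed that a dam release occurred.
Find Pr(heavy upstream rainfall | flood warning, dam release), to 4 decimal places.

Pr(heavy upstream rainfall | flood warning, dam release) ≈ 0.1258

P(flood warning | dam release) = 0.67×0.89 + 0.78×0.11 = 0.596300 + 0.085800 = 0.682100
Of this, 0.085800 comes from 0.78×0.11 (the heavy upstream rainfall=true cases).
P(heavy upstream rainfall | flood warning, dam release) = 0.085800 / 0.682100 ≈ 0.1258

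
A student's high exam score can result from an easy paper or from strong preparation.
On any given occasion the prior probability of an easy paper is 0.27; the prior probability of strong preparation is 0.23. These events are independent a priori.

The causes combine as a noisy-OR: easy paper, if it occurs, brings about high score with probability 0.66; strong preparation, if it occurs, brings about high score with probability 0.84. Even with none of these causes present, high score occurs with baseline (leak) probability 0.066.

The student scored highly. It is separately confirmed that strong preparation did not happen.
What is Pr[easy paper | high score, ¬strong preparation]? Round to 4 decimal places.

Pr[easy paper | high score, ¬strong preparation] ≈ 0.7927

Under noisy-OR, P(high score | causes) = 1 − (1−0.066)·∏(1−qᵢ) over the active causes.
P(high score | ¬strong preparation) = 0.066·0.73 + 0.68244·0.27 = 0.048180 + 0.184259 = 0.232439
Restricting to configurations with easy paper present: 0.68244·0.27 = 0.184259.
So P(easy paper | high score, ¬strong preparation) = 0.184259/0.232439 ≈ 0.7927.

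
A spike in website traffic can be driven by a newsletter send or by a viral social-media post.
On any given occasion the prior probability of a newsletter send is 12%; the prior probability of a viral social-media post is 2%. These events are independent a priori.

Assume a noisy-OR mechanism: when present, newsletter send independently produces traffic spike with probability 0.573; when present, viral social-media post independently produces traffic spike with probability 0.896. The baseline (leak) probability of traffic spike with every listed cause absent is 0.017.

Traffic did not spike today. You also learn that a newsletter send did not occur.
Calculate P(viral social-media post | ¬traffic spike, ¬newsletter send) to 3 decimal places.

P(viral social-media post | ¬traffic spike, ¬newsletter send) ≈ 0.002

Under noisy-OR, P(traffic spike | causes) = 1 − (1−0.017)·∏(1−qᵢ) over the active causes.
Weight on viral social-media post=true, given the evidence: 0.102232·0.02 = 0.002045
Normalizer over all consistent configurations: 0.983·0.98 + 0.102232·0.02 = 0.965385
P(viral social-media post | ¬traffic spike, ¬newsletter send) = 0.002045/0.965385 ≈ 0.002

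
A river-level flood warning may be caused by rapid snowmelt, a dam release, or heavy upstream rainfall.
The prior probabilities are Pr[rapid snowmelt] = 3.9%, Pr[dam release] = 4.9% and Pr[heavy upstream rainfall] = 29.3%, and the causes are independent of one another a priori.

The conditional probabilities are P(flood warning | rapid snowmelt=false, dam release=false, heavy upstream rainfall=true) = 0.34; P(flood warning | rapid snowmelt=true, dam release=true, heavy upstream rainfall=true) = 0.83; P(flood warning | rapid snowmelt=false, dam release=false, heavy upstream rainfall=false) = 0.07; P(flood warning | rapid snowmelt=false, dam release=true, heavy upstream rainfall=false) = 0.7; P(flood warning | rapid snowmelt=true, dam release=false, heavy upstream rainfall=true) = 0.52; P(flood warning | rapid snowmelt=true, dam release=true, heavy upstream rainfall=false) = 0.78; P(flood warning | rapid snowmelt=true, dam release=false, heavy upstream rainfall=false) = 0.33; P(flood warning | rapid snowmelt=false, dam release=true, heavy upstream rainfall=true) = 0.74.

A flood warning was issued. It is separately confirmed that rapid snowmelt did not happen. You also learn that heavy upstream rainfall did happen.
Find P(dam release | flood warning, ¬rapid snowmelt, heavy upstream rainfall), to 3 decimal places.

Weight on dam release=true, given the evidence: 0.74*0.049 = 0.036260
Normalizer over all consistent configurations: 0.34*0.951 + 0.74*0.049 = 0.359600
Posterior = 0.036260 / 0.359600 ≈ 0.101

P(dam release | flood warning, ¬rapid snowmelt, heavy upstream rainfall) ≈ 0.101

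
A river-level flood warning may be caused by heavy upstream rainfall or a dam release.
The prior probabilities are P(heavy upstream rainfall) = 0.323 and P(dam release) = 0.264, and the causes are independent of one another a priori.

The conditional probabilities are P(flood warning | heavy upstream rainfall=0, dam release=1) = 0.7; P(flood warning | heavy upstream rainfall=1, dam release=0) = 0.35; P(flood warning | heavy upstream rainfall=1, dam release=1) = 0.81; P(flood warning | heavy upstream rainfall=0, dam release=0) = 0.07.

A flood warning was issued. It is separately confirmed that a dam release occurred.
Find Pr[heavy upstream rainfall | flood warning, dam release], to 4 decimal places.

Pr[heavy upstream rainfall | flood warning, dam release] ≈ 0.3557

P(flood warning | dam release) = 0.7*0.677 + 0.81*0.323 = 0.473900 + 0.261630 = 0.735530
Of this, 0.261630 comes from 0.81*0.323 (the heavy upstream rainfall=true cases).
Hence the posterior is 0.261630/0.735530 ≈ 0.3557.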